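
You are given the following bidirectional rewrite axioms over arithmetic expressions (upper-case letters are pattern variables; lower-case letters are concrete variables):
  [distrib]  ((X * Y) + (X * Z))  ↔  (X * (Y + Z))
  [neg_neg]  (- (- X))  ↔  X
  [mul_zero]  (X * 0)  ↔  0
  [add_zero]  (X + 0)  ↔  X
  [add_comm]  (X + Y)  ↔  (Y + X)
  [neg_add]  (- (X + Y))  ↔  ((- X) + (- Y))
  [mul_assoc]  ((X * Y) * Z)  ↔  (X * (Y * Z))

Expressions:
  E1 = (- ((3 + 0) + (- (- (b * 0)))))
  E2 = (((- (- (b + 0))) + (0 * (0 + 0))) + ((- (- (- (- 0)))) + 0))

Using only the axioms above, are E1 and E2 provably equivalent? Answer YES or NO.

The axioms are sound identities: if E1 ↔* E2 then E1 and E2 evaluate identically under any assignment.
Under b=0: E1 evaluates to -3, E2 to 0. Distinct ⇒ no rewrite sequence connects them.

NO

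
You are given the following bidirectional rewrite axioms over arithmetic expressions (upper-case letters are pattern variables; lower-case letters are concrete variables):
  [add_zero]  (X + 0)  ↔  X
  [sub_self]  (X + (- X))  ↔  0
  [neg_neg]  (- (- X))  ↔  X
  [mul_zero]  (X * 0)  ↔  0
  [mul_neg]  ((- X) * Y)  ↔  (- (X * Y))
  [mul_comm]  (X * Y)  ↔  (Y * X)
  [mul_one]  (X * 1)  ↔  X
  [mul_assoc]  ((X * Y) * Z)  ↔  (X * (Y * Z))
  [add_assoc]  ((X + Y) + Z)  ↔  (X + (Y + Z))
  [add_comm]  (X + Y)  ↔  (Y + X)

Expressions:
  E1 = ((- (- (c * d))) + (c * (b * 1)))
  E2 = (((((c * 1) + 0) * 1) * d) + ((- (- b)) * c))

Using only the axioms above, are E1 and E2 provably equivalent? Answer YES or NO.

1. [neg_neg →] (- (- (c * d)))  →  (c * d);  E1 = ((c * d) + (c * (b * 1)))
2. [mul_one →] (b * 1)  →  b;  E1 = ((c * d) + (c * b))
3. [mul_comm →] (c * b)  →  (b * c);  E1 = ((c * d) + (b * c))
4. [neg_neg ←] b  →  (- (- b));  E1 = ((c * d) + ((- (- b)) * c))
5. [mul_one ←] c  →  (c * 1);  E1 = (((c * 1) * d) + ((- (- b)) * c))
6. [mul_one ←] (c * 1)  →  ((c * 1) * 1);  E1 = ((((c * 1) * 1) * d) + ((- (- b)) * c))
7. [add_zero ←] (c * 1)  →  ((c * 1) + 0);  this is E2

YES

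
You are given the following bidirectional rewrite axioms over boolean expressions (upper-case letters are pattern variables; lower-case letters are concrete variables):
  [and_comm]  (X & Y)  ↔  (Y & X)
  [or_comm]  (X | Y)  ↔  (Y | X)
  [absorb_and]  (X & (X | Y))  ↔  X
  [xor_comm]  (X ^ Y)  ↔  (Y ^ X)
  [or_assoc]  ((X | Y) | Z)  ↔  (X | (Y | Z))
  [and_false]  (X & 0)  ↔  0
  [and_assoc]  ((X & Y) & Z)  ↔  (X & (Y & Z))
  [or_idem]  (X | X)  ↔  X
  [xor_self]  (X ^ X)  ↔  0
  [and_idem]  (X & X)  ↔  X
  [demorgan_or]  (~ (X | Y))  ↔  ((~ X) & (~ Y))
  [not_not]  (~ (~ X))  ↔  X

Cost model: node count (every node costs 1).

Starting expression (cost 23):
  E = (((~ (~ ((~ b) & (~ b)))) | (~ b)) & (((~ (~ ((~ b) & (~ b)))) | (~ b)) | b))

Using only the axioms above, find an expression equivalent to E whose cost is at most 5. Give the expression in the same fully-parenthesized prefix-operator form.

((~ b) | (~ b))   [cost 5]

1. [absorb_and →] (((~ (~ ((~ b) & (~ b)))) | (~ b)) & (((~ (~ ((~ b) & (~ b)))) | (~ b)) | b))  →  ((~ (~ ((~ b) & (~ b)))) | (~ b))
2. [and_idem →] ((~ b) & (~ b))  →  (~ b);  E = ((~ (~ (~ b))) | (~ b))
3. [not_not →] (~ (~ b))  →  b;  cost 5 ≤ 5, done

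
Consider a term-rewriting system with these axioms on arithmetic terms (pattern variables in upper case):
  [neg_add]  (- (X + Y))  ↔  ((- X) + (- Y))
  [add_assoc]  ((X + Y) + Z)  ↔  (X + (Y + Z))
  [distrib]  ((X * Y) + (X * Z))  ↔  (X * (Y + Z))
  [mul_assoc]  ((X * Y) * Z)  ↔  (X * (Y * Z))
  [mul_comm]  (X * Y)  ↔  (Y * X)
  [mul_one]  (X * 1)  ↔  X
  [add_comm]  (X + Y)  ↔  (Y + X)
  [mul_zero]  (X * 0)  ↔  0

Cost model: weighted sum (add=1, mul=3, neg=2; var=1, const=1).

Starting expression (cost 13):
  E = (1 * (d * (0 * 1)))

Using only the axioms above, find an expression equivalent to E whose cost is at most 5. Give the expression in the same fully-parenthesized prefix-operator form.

(1) (0 * 1)  =[mul_one →]=  0    ⊢ (1 * (d * 0))
(2) (1 * (d * 0))  =[mul_comm →]=  ((d * 0) * 1)
(3) ((d * 0) * 1)  =[mul_one →]=  (d * 0)    ⊢ cost 5, within 5

(d * 0)   [cost 5]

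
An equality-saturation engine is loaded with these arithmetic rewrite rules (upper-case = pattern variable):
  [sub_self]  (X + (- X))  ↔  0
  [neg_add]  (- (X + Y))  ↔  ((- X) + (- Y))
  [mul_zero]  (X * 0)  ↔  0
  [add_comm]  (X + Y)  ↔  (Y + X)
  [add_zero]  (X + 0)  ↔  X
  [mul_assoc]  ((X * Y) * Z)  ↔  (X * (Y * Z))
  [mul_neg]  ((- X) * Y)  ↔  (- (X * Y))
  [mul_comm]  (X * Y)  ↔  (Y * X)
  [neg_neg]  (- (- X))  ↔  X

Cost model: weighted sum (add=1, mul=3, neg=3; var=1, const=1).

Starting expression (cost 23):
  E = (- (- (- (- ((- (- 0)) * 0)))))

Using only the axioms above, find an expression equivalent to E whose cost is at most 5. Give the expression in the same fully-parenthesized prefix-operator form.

(1) (- (- 0))  =[neg_neg →]=  0    ⊢ (- (- (- (- (0 * 0)))))
(2) (- (- (- (0 * 0))))  =[neg_neg →]=  (- (0 * 0))    ⊢ (- (- (0 * 0)))
(3) (- (- (0 * 0)))  =[neg_neg →]=  (0 * 0)    ⊢ cost 5, within 5

(0 * 0)   [cost 5]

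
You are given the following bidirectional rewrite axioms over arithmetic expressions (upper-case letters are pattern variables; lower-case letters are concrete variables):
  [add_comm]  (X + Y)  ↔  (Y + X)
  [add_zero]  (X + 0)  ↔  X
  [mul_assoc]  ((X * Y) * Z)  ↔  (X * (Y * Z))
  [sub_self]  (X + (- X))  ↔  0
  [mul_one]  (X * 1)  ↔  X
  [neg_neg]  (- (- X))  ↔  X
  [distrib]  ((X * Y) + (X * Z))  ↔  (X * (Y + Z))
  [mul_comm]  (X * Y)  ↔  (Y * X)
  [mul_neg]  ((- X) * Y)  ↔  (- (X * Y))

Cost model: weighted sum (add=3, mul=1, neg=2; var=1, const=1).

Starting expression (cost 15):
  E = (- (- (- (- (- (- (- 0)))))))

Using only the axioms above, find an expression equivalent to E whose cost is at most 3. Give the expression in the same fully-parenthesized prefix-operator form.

(- 0)   [cost 3]

step 1: neg_neg (→) rewrites (- (- (- (- 0)))) into (- (- 0)), now (- (- (- (- (- 0)))))
step 2: neg_neg (→) rewrites (- (- (- 0))) into (- 0), now (- (- (- 0)))
step 3: neg_neg (→) rewrites (- (- 0)) into 0, reaching cost 3 (bound 3)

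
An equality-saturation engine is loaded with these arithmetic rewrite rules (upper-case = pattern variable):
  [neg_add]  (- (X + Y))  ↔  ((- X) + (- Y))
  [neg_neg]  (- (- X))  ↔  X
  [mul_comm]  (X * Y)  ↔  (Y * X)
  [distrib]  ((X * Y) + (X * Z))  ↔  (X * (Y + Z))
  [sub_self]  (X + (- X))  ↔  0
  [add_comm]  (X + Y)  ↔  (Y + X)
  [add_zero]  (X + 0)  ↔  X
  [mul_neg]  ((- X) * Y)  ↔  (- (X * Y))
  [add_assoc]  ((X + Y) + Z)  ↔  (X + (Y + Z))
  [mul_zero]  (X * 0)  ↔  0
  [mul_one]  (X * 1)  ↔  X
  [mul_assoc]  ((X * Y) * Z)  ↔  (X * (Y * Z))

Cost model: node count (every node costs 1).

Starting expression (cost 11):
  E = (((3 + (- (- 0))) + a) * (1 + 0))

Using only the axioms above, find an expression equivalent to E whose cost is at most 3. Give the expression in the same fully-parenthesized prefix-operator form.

(3 + a)   [cost 3]

step 1: neg_neg (→) rewrites (- (- 0)) into 0, now (((3 + 0) + a) * (1 + 0))
step 2: add_zero (→) rewrites (1 + 0) into 1, now (((3 + 0) + a) * 1)
step 3: add_zero (→) rewrites (3 + 0) into 3, now ((3 + a) * 1)
step 4: mul_one (→) rewrites ((3 + a) * 1) into (3 + a), reaching cost 3 (bound 3)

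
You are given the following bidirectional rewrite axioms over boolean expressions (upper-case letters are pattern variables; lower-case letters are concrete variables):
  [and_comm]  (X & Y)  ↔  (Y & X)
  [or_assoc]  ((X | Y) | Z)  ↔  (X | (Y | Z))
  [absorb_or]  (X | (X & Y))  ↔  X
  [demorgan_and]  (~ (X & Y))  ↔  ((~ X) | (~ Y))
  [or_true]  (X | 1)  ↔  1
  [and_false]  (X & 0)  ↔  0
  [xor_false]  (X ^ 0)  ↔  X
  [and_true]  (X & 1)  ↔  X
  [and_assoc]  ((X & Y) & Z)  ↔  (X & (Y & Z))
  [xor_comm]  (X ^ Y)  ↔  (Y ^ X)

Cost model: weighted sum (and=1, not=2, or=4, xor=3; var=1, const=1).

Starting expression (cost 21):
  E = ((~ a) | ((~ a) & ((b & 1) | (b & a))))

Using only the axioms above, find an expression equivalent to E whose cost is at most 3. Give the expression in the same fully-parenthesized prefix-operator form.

(~ a)   [cost 3]

step 1: and_true (→) rewrites (b & 1) into b, now ((~ a) | ((~ a) & (b | (b & a))))
step 2: absorb_or (→) rewrites (b | (b & a)) into b, now ((~ a) | ((~ a) & b))
step 3: absorb_or (→) rewrites ((~ a) | ((~ a) & b)) into (~ a), reaching cost 3 (bound 3)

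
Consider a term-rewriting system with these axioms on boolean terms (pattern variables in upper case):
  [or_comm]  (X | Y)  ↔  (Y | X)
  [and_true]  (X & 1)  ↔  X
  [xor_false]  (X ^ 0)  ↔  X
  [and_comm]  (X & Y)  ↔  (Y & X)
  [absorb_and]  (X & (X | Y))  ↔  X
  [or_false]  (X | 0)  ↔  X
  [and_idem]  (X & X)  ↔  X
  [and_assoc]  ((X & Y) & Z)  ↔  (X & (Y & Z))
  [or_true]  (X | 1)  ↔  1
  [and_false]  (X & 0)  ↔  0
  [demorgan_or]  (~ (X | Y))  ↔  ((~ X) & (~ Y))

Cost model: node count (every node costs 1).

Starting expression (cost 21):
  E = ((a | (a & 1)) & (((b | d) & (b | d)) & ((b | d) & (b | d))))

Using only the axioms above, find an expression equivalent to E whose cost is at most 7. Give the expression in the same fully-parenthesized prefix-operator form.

(1) (((b | d) & (b | d)) & ((b | d) & (b | d)))  =[and_idem →]=  ((b | d) & (b | d))    ⊢ ((a | (a & 1)) & ((b | d) & (b | d)))
(2) ((b | d) & (b | d))  =[and_idem →]=  (b | d)    ⊢ ((a | (a & 1)) & (b | d))
(3) (a & 1)  =[and_true →]=  a    ⊢ cost 7, within 7

((a | a) & (b | d))   [cost 7]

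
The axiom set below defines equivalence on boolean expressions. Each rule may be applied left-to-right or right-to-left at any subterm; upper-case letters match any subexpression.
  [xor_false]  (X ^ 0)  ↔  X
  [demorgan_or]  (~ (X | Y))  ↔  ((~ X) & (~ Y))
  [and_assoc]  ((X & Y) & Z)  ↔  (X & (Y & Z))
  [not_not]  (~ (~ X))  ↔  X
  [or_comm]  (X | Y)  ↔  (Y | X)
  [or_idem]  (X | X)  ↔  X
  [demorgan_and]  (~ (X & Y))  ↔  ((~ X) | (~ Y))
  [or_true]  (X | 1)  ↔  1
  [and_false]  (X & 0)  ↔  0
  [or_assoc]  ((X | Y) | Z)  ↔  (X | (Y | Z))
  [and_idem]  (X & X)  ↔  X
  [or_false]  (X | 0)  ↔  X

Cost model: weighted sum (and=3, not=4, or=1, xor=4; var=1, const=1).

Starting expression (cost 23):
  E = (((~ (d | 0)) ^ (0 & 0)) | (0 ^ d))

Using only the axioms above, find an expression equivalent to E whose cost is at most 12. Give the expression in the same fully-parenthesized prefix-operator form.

step 1: and_idem (→) rewrites (0 & 0) into 0, now (((~ (d | 0)) ^ 0) | (0 ^ d))
step 2: or_false (→) rewrites (d | 0) into d, now (((~ d) ^ 0) | (0 ^ d))
step 3: xor_false (→) rewrites ((~ d) ^ 0) into (~ d), reaching cost 12 (bound 12)

((~ d) | (0 ^ d))   [cost 12]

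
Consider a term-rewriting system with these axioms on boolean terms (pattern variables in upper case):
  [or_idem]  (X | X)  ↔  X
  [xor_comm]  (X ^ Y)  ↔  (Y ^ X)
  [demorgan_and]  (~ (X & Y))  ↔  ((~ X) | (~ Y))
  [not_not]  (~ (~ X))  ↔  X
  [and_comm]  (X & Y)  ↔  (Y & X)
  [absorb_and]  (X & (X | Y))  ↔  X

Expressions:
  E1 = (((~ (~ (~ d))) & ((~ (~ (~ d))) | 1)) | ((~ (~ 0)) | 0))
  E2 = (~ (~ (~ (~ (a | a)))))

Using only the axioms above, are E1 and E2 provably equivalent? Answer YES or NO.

The axioms are sound identities: if E1 ↔* E2 then E1 and E2 evaluate identically under any assignment.
Under a=0, d=0: E1 evaluates to 1, E2 to 0. Distinct ⇒ no rewrite sequence connects them.

NO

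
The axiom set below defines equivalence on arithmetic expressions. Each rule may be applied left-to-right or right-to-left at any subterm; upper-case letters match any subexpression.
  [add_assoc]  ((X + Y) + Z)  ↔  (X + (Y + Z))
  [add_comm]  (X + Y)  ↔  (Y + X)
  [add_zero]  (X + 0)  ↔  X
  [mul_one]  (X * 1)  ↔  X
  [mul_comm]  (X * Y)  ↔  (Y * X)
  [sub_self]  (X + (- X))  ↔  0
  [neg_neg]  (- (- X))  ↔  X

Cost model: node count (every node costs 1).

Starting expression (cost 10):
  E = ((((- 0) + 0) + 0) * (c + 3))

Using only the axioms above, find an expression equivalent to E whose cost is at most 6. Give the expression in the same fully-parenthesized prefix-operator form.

((- 0) * (3 + c))   [cost 6]

1. [add_zero →] ((- 0) + 0)  →  (- 0);  E = (((- 0) + 0) * (c + 3))
2. [add_comm →] (c + 3)  →  (3 + c);  E = (((- 0) + 0) * (3 + c))
3. [add_zero →] ((- 0) + 0)  →  (- 0);  cost 6 ≤ 6, done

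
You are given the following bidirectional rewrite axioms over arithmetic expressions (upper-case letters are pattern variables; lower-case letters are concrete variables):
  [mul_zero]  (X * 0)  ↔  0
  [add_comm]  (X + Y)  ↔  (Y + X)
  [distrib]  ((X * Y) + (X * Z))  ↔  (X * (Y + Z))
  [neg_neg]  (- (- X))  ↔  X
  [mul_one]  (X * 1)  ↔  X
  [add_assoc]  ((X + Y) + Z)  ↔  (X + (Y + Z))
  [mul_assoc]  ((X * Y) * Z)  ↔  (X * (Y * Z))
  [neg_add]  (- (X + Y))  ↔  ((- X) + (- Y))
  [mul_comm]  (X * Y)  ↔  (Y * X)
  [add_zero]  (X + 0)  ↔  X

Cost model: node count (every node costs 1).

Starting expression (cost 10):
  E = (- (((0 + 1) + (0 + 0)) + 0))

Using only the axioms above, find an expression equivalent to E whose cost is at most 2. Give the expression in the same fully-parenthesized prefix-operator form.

(1) (((0 + 1) + (0 + 0)) + 0)  =[add_zero →]=  ((0 + 1) + (0 + 0))    ⊢ (- ((0 + 1) + (0 + 0)))
(2) (0 + 0)  =[add_zero →]=  0    ⊢ (- ((0 + 1) + 0))
(3) ((0 + 1) + 0)  =[add_zero →]=  (0 + 1)    ⊢ (- (0 + 1))
(4) (0 + 1)  =[add_comm →]=  (1 + 0)    ⊢ (- (1 + 0))
(5) (1 + 0)  =[add_zero →]=  1    ⊢ cost 2, within 2

(- 1)   [cost 2]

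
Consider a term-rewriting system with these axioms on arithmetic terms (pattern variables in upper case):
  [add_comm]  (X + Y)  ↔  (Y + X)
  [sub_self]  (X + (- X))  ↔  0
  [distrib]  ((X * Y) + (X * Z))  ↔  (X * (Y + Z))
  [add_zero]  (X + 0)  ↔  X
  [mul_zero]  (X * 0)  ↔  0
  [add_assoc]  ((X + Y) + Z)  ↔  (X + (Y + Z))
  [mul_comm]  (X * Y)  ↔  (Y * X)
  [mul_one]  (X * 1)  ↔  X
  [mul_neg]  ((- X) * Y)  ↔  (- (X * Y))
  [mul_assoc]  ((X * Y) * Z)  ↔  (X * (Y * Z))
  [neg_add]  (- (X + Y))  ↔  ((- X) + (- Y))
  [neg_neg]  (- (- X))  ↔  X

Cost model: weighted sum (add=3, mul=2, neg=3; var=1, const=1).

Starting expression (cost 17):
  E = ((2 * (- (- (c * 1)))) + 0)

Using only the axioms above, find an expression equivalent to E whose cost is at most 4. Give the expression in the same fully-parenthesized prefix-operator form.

(2 * c)   [cost 4]

step 1: mul_one (→) rewrites (c * 1) into c, now ((2 * (- (- c))) + 0)
step 2: add_zero (→) rewrites ((2 * (- (- c))) + 0) into (2 * (- (- c)))
step 3: neg_neg (→) rewrites (- (- c)) into c, reaching cost 4 (bound 4)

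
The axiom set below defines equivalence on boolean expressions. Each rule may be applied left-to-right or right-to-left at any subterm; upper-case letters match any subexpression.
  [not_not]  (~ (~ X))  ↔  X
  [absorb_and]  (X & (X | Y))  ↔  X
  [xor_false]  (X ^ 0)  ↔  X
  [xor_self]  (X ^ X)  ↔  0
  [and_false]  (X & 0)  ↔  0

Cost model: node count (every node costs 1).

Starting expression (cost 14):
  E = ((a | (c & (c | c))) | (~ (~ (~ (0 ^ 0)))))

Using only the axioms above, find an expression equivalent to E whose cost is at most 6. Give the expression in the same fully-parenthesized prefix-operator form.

1. [xor_false →] (0 ^ 0)  →  0;  E = ((a | (c & (c | c))) | (~ (~ (~ 0))))
2. [absorb_and →] (c & (c | c))  →  c;  E = ((a | c) | (~ (~ (~ 0))))
3. [not_not →] (~ (~ (~ 0)))  →  (~ 0);  cost 6 ≤ 6, done

((a | c) | (~ 0))   [cost 6]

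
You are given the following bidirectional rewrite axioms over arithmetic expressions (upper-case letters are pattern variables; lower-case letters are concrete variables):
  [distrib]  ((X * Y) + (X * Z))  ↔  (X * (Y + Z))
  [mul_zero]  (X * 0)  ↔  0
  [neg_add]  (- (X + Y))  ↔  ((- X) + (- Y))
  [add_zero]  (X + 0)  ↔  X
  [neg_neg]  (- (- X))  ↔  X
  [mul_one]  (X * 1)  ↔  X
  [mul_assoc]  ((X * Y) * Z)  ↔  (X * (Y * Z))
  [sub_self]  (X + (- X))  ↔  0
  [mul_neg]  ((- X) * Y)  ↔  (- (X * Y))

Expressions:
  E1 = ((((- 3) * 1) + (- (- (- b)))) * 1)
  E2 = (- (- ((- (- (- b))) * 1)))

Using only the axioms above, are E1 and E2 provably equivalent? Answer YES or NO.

NO

All listed rules preserve value, hence provable equivalence implies equal values everywhere; look for a separating assignment.
b=0 gives E1 ↦ -3, E2 ↦ 0; values differ ⇒ not provably equivalent.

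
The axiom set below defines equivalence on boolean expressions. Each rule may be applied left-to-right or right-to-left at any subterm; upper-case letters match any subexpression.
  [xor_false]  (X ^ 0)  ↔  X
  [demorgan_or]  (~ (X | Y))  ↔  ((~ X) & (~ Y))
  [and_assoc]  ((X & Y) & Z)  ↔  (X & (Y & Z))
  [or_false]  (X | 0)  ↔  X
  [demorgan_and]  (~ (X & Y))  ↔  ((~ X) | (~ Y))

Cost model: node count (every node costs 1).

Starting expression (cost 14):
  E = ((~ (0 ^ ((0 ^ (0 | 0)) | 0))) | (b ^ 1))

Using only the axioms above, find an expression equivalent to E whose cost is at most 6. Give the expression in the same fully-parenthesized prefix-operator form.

((~ 0) | (b ^ 1))   [cost 6]

(1) (0 | 0)  =[or_false →]=  0    ⊢ ((~ (0 ^ ((0 ^ 0) | 0))) | (b ^ 1))
(2) (0 ^ 0)  =[xor_false →]=  0    ⊢ ((~ (0 ^ (0 | 0))) | (b ^ 1))
(3) (0 | 0)  =[or_false →]=  0    ⊢ ((~ (0 ^ 0)) | (b ^ 1))
(4) (0 ^ 0)  =[xor_false →]=  0    ⊢ cost 6, within 6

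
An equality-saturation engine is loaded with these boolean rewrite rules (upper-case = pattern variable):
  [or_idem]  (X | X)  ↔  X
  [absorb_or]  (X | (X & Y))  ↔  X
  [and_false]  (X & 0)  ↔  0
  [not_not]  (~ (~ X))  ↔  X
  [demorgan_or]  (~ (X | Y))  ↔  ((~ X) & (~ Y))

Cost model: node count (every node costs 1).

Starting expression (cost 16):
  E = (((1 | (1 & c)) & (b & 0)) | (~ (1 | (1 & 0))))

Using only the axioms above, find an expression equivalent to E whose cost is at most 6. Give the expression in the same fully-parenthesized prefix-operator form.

step 1: absorb_or (→) rewrites (1 | (1 & 0)) into 1, now (((1 | (1 & c)) & (b & 0)) | (~ 1))
step 2: absorb_or (→) rewrites (1 | (1 & c)) into 1, now ((1 & (b & 0)) | (~ 1))
step 3: and_false (→) rewrites (b & 0) into 0, reaching cost 6 (bound 6)

((1 & 0) | (~ 1))   [cost 6]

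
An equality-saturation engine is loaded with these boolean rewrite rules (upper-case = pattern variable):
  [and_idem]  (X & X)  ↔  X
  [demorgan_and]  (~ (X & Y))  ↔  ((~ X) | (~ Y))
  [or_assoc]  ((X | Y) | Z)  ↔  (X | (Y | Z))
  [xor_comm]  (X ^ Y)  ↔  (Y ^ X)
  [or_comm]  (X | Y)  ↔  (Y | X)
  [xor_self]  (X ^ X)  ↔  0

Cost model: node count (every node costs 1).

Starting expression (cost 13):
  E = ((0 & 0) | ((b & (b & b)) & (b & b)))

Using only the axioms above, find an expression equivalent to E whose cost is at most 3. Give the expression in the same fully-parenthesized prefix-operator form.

(0 | b)   [cost 3]

(1) (b & b)  =[and_idem →]=  b    ⊢ ((0 & 0) | ((b & b) & (b & b)))
(2) (0 & 0)  =[and_idem →]=  0    ⊢ (0 | ((b & b) & (b & b)))
(3) ((b & b) & (b & b))  =[and_idem →]=  (b & b)    ⊢ (0 | (b & b))
(4) (b & b)  =[and_idem →]=  b    ⊢ cost 3, within 3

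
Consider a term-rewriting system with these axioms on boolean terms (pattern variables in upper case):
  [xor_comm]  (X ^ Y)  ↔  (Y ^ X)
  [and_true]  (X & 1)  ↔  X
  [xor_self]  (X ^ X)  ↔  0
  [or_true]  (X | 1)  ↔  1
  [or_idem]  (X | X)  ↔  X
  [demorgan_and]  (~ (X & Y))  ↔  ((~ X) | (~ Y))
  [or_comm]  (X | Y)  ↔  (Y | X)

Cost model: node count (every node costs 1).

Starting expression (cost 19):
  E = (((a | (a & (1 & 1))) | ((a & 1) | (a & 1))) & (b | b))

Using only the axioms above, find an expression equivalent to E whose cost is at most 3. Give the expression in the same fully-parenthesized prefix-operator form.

(a & b)   [cost 3]

1. [and_true →] (1 & 1)  →  1;  E = (((a | (a & 1)) | ((a & 1) | (a & 1))) & (b | b))
2. [and_true →] (a & 1)  →  a;  E = (((a | (a & 1)) | (a | (a & 1))) & (b | b))
3. [or_idem →] ((a | (a & 1)) | (a | (a & 1)))  →  (a | (a & 1));  E = ((a | (a & 1)) & (b | b))
4. [and_true →] (a & 1)  →  a;  E = ((a | a) & (b | b))
5. [or_idem →] (a | a)  →  a;  E = (a & (b | b))
6. [or_idem →] (b | b)  →  b;  cost 3 ≤ 3, done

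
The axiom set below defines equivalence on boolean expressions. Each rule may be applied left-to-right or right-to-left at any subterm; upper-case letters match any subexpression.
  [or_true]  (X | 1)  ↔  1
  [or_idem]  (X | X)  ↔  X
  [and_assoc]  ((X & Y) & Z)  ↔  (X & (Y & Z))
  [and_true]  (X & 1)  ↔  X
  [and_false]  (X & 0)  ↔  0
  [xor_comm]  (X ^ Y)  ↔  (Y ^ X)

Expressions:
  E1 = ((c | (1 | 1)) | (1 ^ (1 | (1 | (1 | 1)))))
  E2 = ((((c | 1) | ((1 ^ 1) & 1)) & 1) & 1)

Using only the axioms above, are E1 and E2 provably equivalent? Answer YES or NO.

YES

step 1: or_idem (→) rewrites (1 | 1) into 1, now ((c | (1 | 1)) | (1 ^ (1 | (1 | 1))))
step 2: or_idem (→) rewrites (1 | 1) into 1, now ((c | (1 | 1)) | (1 ^ (1 | 1)))
step 3: or_true (→) rewrites (1 | 1) into 1, now ((c | (1 | 1)) | (1 ^ 1))
step 4: or_idem (→) rewrites (1 | 1) into 1, now ((c | 1) | (1 ^ 1))
step 5: and_true (←) rewrites ((c | 1) | (1 ^ 1)) into (((c | 1) | (1 ^ 1)) & 1)
step 6: and_true (←) rewrites ((c | 1) | (1 ^ 1)) into (((c | 1) | (1 ^ 1)) & 1), now ((((c | 1) | (1 ^ 1)) & 1) & 1)
step 7: and_true (←) rewrites (1 ^ 1) into ((1 ^ 1) & 1), which is E2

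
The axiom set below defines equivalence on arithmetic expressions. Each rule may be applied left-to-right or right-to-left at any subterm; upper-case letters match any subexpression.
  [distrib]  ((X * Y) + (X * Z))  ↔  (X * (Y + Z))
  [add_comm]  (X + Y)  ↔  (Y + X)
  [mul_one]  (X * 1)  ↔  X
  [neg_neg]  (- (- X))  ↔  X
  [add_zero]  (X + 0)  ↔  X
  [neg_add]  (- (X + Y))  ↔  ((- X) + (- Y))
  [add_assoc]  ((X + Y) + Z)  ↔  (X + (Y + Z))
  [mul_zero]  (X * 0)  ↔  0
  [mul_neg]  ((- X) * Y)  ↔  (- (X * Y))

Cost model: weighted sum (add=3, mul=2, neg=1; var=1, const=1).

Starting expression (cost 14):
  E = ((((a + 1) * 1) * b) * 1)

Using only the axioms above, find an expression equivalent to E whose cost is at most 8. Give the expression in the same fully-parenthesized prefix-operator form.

1. [mul_one →] ((((a + 1) * 1) * b) * 1)  →  (((a + 1) * 1) * b)
2. [add_comm →] (a + 1)  →  (1 + a);  E = (((1 + a) * 1) * b)
3. [mul_one →] ((1 + a) * 1)  →  (1 + a);  cost 8 ≤ 8, done

((1 + a) * b)   [cost 8]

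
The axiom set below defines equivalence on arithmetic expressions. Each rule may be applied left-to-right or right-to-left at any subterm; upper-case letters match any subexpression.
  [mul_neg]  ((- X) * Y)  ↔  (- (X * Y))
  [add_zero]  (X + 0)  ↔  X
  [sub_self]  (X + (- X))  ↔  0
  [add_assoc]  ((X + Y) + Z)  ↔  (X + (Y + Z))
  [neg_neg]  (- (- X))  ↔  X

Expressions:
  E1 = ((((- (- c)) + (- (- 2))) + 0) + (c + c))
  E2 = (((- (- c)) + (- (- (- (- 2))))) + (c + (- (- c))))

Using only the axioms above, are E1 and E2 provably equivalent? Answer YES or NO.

step 1: neg_neg (→) rewrites (- (- c)) into c, now (((c + (- (- 2))) + 0) + (c + c))
step 2: add_zero (→) rewrites ((c + (- (- 2))) + 0) into (c + (- (- 2))), now ((c + (- (- 2))) + (c + c))
step 3: neg_neg (→) rewrites (- (- 2)) into 2, now ((c + 2) + (c + c))
step 4: neg_neg (←) rewrites c into (- (- c)), now (((- (- c)) + 2) + (c + c))
step 5: neg_neg (←) rewrites c into (- (- c)), now (((- (- c)) + 2) + (c + (- (- c))))
step 6: neg_neg (←) rewrites 2 into (- (- 2)), now (((- (- c)) + (- (- 2))) + (c + (- (- c))))
step 7: neg_neg (←) rewrites 2 into (- (- 2)), which is E2

YES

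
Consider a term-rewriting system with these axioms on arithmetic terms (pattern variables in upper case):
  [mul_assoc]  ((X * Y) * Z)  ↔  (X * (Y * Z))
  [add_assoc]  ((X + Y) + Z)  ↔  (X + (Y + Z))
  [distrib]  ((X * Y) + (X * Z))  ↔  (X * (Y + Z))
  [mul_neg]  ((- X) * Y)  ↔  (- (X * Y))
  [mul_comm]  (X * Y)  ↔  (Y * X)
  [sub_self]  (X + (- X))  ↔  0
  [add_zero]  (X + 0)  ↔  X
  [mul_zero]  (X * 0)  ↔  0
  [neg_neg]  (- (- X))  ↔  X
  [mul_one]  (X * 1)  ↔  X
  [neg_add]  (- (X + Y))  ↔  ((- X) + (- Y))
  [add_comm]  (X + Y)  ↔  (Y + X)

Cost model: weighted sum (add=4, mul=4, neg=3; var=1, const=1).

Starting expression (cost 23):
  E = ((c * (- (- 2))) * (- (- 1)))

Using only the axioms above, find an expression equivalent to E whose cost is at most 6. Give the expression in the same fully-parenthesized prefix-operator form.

(c * 2)   [cost 6]

1. [neg_neg →] (- (- 1))  →  1;  E = ((c * (- (- 2))) * 1)
2. [mul_one →] ((c * (- (- 2))) * 1)  →  (c * (- (- 2)))
3. [neg_neg →] (- (- 2))  →  2;  cost 6 ≤ 6, done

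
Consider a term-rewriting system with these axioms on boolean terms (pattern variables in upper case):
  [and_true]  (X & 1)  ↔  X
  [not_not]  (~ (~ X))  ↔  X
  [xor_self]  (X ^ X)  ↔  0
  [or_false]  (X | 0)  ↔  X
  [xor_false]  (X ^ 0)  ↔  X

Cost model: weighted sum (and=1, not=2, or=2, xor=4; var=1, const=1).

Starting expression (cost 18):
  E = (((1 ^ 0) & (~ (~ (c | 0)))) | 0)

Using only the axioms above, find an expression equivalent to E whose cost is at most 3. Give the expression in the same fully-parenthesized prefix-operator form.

1. [not_not →] (~ (~ (c | 0)))  →  (c | 0);  E = (((1 ^ 0) & (c | 0)) | 0)
2. [xor_false →] (1 ^ 0)  →  1;  E = ((1 & (c | 0)) | 0)
3. [or_false →] ((1 & (c | 0)) | 0)  →  (1 & (c | 0))
4. [or_false →] (c | 0)  →  c;  cost 3 ≤ 3, done

(1 & c)   [cost 3]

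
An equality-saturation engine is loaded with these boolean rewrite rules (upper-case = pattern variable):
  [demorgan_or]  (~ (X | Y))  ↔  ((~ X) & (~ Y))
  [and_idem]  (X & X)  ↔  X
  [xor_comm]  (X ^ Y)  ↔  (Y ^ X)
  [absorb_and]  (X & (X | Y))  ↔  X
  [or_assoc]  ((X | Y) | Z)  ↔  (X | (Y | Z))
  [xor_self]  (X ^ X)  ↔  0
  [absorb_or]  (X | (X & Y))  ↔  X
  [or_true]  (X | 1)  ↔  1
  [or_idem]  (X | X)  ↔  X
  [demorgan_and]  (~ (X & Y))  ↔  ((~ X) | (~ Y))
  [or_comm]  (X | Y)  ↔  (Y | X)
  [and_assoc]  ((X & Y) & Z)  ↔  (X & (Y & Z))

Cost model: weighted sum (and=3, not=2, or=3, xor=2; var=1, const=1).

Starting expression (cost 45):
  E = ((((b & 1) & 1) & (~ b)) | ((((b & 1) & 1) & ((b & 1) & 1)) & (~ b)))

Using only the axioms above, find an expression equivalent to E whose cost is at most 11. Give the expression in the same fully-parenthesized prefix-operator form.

((b & 1) & (~ b))   [cost 11]

step 1: and_idem (→) rewrites (((b & 1) & 1) & ((b & 1) & 1)) into ((b & 1) & 1), now ((((b & 1) & 1) & (~ b)) | (((b & 1) & 1) & (~ b)))
step 2: or_idem (→) rewrites ((((b & 1) & 1) & (~ b)) | (((b & 1) & 1) & (~ b))) into (((b & 1) & 1) & (~ b))
step 3: and_assoc (→) rewrites ((b & 1) & 1) into (b & (1 & 1)), now ((b & (1 & 1)) & (~ b))
step 4: and_idem (→) rewrites (1 & 1) into 1, reaching cost 11 (bound 11)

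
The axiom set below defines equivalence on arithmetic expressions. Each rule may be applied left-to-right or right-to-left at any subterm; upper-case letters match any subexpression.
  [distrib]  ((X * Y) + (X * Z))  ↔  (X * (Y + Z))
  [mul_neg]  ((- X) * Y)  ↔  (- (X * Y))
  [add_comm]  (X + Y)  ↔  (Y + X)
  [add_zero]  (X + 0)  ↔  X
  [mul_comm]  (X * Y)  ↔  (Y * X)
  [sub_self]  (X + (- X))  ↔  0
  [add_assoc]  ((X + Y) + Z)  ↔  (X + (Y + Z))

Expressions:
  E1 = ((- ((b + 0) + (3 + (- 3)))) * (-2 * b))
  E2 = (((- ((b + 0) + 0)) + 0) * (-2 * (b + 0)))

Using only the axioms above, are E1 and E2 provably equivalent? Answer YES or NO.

(1) (3 + (- 3))  =[sub_self →]=  0    ⊢ ((- ((b + 0) + 0)) * (-2 * b))
(2) ((b + 0) + 0)  =[add_zero →]=  (b + 0)    ⊢ ((- (b + 0)) * (-2 * b))
(3) b  =[add_zero ←]=  (b + 0)    ⊢ ((- (b + 0)) * (-2 * (b + 0)))
(4) (- (b + 0))  =[add_zero ←]=  ((- (b + 0)) + 0)    ⊢ (((- (b + 0)) + 0) * (-2 * (b + 0)))
(5) b  =[add_zero ←]=  (b + 0)    ⊢ E2

YES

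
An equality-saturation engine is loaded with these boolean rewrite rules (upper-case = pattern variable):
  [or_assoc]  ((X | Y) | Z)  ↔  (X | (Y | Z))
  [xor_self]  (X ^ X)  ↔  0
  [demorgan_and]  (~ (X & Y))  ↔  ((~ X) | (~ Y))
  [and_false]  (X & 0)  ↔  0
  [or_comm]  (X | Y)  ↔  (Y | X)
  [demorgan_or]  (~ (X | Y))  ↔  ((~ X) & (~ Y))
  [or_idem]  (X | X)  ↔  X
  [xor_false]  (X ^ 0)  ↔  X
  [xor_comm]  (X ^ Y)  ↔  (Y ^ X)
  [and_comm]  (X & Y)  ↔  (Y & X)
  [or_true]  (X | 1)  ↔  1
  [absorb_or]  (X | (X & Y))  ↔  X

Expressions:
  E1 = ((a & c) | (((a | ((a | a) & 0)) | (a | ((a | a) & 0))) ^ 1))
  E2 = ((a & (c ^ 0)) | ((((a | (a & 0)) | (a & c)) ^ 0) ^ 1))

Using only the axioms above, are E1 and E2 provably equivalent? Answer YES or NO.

YES

(1) ((a | ((a | a) & 0)) | (a | ((a | a) & 0)))  =[or_idem →]=  (a | ((a | a) & 0))    ⊢ ((a & c) | ((a | ((a | a) & 0)) ^ 1))
(2) (a | a)  =[or_idem →]=  a    ⊢ ((a & c) | ((a | (a & 0)) ^ 1))
(3) (a | (a & 0))  =[absorb_or →]=  a    ⊢ ((a & c) | (a ^ 1))
(4) a  =[xor_false ←]=  (a ^ 0)    ⊢ ((a & c) | ((a ^ 0) ^ 1))
(5) a  =[absorb_or ←]=  (a | (a & c))    ⊢ ((a & c) | (((a | (a & c)) ^ 0) ^ 1))
(6) c  =[xor_false ←]=  (c ^ 0)    ⊢ ((a & (c ^ 0)) | (((a | (a & c)) ^ 0) ^ 1))
(7) a  =[absorb_or ←]=  (a | (a & 0))    ⊢ E2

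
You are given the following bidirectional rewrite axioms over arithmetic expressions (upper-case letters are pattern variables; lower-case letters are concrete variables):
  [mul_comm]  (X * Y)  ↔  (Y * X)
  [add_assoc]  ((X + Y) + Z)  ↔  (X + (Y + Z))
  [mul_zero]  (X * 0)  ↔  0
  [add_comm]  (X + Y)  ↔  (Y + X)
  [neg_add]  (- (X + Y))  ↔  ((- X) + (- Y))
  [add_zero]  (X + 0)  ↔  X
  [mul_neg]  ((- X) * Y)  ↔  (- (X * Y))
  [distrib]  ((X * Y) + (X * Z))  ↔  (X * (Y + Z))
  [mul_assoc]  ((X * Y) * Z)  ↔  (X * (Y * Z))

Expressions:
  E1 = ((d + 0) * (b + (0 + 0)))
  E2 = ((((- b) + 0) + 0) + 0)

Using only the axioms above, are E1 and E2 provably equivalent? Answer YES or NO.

Every axiom is a valid identity, so a rewrite proof would force E1 and E2 to agree under every assignment.
At b=1, d=0: E1 = 0 but E2 = -1; they differ, so no derivation exists.

NO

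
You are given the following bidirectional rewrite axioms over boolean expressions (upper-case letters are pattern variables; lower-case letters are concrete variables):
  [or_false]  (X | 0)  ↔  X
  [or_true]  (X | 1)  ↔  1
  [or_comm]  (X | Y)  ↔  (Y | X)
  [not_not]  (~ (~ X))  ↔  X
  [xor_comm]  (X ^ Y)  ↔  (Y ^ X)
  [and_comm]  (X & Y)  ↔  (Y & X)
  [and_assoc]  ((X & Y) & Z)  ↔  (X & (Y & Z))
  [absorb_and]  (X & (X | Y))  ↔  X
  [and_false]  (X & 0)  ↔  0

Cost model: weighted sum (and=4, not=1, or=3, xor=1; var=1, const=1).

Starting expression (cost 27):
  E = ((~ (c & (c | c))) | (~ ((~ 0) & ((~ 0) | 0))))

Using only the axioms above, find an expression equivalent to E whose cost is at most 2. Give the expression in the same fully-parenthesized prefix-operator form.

(1) ((~ 0) & ((~ 0) | 0))  =[absorb_and →]=  (~ 0)    ⊢ ((~ (c & (c | c))) | (~ (~ 0)))
(2) (c & (c | c))  =[absorb_and →]=  c    ⊢ ((~ c) | (~ (~ 0)))
(3) (~ (~ 0))  =[not_not →]=  0    ⊢ ((~ c) | 0)
(4) ((~ c) | 0)  =[or_false →]=  (~ c)    ⊢ cost 2, within 2

(~ c)   [cost 2]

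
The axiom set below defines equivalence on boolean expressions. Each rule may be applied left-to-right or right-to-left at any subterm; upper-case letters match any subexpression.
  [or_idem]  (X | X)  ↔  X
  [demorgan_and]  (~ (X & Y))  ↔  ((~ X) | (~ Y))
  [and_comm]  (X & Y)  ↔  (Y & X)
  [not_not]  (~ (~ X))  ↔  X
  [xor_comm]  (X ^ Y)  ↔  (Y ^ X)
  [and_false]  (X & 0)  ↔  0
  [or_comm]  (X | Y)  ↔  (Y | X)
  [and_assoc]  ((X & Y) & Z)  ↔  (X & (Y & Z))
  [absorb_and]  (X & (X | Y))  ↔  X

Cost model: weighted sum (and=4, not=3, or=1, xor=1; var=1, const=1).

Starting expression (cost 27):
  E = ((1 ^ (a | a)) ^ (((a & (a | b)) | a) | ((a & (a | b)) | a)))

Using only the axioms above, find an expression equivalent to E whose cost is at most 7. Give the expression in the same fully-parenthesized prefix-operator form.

(1) (a | a)  =[or_idem →]=  a    ⊢ ((1 ^ a) ^ (((a & (a | b)) | a) | ((a & (a | b)) | a)))
(2) (((a & (a | b)) | a) | ((a & (a | b)) | a))  =[or_idem →]=  ((a & (a | b)) | a)    ⊢ ((1 ^ a) ^ ((a & (a | b)) | a))
(3) (a & (a | b))  =[absorb_and →]=  a    ⊢ cost 7, within 7

((1 ^ a) ^ (a | a))   [cost 7]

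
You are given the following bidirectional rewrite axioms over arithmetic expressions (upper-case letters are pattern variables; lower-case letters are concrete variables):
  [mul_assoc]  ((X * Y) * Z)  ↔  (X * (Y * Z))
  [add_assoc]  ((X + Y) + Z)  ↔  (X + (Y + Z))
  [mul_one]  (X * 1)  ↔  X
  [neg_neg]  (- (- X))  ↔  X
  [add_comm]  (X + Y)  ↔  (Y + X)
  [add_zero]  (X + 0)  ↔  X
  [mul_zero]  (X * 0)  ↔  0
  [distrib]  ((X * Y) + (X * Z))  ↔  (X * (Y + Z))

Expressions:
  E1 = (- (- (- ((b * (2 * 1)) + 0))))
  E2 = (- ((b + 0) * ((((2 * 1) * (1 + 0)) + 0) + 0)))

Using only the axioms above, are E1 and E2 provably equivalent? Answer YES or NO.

step 1: add_zero (→) rewrites ((b * (2 * 1)) + 0) into (b * (2 * 1)), now (- (- (- (b * (2 * 1)))))
step 2: mul_one (→) rewrites (2 * 1) into 2, now (- (- (- (b * 2))))
step 3: neg_neg (→) rewrites (- (- (b * 2))) into (b * 2), now (- (b * 2))
step 4: add_zero (←) rewrites b into (b + 0), now (- ((b + 0) * 2))
step 5: mul_one (←) rewrites 2 into (2 * 1), now (- ((b + 0) * (2 * 1)))
step 6: add_zero (←) rewrites (2 * 1) into ((2 * 1) + 0), now (- ((b + 0) * ((2 * 1) + 0)))
step 7: mul_one (←) rewrites 2 into (2 * 1), now (- ((b + 0) * (((2 * 1) * 1) + 0)))
step 8: add_zero (←) rewrites 1 into (1 + 0), now (- ((b + 0) * (((2 * 1) * (1 + 0)) + 0)))
step 9: add_zero (←) rewrites (((2 * 1) * (1 + 0)) + 0) into ((((2 * 1) * (1 + 0)) + 0) + 0), which is E2

YES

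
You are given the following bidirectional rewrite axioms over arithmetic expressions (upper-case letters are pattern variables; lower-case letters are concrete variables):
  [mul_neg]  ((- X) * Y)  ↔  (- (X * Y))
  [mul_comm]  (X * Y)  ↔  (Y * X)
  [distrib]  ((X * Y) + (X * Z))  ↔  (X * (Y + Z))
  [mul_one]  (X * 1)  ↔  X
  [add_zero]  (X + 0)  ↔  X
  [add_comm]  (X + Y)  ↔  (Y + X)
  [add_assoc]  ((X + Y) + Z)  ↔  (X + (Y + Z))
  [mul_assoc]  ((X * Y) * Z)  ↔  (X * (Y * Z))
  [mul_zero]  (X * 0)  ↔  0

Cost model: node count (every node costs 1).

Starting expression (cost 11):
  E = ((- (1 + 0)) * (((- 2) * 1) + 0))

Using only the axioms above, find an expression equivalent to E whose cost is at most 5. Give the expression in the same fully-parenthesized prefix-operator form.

((- 1) * (- 2))   [cost 5]

(1) (1 + 0)  =[add_zero →]=  1    ⊢ ((- 1) * (((- 2) * 1) + 0))
(2) ((- 2) * 1)  =[mul_one →]=  (- 2)    ⊢ ((- 1) * ((- 2) + 0))
(3) ((- 2) + 0)  =[add_zero →]=  (- 2)    ⊢ cost 5, within 5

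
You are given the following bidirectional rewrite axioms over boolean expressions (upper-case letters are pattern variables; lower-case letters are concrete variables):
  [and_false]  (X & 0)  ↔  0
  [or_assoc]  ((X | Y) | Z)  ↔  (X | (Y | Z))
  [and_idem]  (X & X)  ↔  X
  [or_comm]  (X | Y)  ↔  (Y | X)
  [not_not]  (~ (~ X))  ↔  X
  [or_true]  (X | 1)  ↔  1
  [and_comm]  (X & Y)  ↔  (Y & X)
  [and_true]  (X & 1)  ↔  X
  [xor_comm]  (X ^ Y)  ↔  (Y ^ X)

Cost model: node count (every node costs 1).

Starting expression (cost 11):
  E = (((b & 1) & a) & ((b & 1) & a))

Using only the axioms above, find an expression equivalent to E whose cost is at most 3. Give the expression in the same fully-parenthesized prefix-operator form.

(a & b)   [cost 3]

(1) (((b & 1) & a) & ((b & 1) & a))  =[and_idem →]=  ((b & 1) & a)
(2) ((b & 1) & a)  =[and_comm →]=  (a & (b & 1))
(3) (b & 1)  =[and_true →]=  b    ⊢ cost 3, within 3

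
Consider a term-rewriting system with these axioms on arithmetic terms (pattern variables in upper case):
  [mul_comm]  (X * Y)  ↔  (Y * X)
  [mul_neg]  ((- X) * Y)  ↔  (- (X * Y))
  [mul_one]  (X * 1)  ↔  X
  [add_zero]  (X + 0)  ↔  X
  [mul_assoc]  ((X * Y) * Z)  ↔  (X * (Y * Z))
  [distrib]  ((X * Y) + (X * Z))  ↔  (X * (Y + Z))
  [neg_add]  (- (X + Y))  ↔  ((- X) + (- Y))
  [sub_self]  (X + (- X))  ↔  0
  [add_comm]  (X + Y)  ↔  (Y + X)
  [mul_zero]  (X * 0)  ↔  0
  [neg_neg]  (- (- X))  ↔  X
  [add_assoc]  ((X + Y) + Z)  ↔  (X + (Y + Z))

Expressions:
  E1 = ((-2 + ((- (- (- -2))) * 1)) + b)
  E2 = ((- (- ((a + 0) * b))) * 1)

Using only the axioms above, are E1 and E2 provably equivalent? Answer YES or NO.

The axioms are sound identities: if E1 ↔* E2 then E1 and E2 evaluate identically under any assignment.
Under a=0, b=1: E1 evaluates to 1, E2 to 0. Distinct ⇒ no rewrite sequence connects them.

NO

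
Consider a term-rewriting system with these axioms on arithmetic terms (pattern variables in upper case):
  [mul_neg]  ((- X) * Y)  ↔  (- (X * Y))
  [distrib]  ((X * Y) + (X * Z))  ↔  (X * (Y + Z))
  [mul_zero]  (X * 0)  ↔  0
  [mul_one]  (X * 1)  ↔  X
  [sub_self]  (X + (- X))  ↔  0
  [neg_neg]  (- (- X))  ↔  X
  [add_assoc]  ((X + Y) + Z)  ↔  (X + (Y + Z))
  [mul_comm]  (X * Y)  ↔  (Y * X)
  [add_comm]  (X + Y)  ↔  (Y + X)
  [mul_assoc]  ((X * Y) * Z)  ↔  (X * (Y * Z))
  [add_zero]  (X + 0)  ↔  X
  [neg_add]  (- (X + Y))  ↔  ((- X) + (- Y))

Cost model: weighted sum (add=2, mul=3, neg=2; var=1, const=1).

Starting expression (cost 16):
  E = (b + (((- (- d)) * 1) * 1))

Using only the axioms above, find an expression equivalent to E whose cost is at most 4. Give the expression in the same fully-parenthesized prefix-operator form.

(b + d)   [cost 4]

step 1: mul_one (→) rewrites ((- (- d)) * 1) into (- (- d)), now (b + ((- (- d)) * 1))
step 2: mul_one (→) rewrites ((- (- d)) * 1) into (- (- d)), now (b + (- (- d)))
step 3: neg_neg (→) rewrites (- (- d)) into d, reaching cost 4 (bound 4)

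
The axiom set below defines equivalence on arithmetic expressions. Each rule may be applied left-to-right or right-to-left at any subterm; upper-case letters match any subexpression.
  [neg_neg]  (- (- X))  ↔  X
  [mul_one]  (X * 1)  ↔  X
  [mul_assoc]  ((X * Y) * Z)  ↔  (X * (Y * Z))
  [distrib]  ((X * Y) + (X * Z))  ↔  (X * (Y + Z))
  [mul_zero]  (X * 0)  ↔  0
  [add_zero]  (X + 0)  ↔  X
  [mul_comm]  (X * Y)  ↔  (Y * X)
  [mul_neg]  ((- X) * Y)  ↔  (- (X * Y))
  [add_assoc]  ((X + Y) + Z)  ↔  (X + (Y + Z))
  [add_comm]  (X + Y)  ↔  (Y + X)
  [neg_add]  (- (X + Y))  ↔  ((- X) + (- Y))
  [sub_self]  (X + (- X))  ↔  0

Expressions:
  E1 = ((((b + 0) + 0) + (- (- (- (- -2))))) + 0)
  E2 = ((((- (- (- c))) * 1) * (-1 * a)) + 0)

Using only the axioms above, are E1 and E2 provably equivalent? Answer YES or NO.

The axioms are sound identities: if E1 ↔* E2 then E1 and E2 evaluate identically under any assignment.
Under a=0, b=0, c=0: E1 evaluates to -2, E2 to 0. Distinct ⇒ no rewrite sequence connects them.

NO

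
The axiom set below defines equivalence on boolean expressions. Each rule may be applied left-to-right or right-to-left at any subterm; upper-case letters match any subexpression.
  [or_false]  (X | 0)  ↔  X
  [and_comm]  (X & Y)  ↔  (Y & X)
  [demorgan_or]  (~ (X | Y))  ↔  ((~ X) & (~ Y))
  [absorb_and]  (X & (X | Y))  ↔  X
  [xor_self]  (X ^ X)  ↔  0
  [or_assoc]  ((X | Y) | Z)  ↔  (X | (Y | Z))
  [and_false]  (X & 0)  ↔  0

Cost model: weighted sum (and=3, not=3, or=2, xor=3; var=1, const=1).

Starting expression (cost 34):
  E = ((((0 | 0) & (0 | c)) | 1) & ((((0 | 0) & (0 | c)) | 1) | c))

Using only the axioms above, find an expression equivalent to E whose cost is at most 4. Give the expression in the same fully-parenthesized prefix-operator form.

1. [absorb_and →] ((((0 | 0) & (0 | c)) | 1) & ((((0 | 0) & (0 | c)) | 1) | c))  →  (((0 | 0) & (0 | c)) | 1)
2. [or_false →] (0 | 0)  →  0;  E = ((0 & (0 | c)) | 1)
3. [absorb_and →] (0 & (0 | c))  →  0;  cost 4 ≤ 4, done

(0 | 1)   [cost 4]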